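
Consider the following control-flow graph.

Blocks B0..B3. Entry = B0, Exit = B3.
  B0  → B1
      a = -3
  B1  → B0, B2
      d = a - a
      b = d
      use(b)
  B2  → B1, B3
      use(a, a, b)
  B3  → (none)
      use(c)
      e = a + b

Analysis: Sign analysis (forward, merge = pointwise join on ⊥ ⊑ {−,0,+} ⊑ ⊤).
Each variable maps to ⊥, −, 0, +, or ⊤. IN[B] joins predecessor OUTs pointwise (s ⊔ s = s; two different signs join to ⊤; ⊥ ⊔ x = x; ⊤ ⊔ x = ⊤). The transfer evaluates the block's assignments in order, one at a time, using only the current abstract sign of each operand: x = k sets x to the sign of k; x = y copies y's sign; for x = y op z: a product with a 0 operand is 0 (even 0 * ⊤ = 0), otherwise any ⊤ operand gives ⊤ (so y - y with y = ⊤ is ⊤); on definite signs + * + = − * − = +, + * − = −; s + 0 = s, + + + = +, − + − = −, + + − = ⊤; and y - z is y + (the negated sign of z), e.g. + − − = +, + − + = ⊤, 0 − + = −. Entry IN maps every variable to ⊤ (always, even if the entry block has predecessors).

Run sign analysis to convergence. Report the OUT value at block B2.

Per-block solution:
  B0:   IN=(all ⊤)   OUT={a:-; rest ⊤}
  B1:   IN={a:-; rest ⊤}   OUT={a:-; rest ⊤}
  B2:   IN={a:-; rest ⊤}   OUT={a:-; rest ⊤}
  B3:   IN={a:-; rest ⊤}   OUT={a:-; rest ⊤}

Merge at B2: IN[B2] = OUT[B1] = {a: -, b: ⊤, c: ⊤, d: ⊤, e: ⊤, f: ⊤}
Applying B2's transfer function to that IN value gives OUT[B2] (row B2 above).

Answer: {a: -, b: ⊤, c: ⊤, d: ⊤, e: ⊤, f: ⊤}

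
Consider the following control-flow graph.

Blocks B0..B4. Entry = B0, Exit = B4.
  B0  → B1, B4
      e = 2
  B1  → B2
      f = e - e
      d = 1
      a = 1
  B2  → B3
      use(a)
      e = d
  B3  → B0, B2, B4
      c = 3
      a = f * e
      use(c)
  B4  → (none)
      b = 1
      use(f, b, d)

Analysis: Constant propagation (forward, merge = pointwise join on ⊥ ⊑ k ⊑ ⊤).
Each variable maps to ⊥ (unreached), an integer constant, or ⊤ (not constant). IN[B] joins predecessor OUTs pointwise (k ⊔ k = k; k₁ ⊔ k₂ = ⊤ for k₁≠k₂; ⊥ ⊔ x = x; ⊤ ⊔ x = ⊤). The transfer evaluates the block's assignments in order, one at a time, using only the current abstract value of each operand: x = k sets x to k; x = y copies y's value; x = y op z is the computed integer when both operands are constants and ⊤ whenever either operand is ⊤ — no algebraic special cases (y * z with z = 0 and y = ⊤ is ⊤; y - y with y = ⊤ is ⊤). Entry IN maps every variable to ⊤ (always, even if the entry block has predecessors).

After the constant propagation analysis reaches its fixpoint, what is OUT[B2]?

Answer: {a: ⊤, b: ⊤, c: ⊤, d: 1, e: 1, f: 0}

Trace:
Converged values:
  B0: | IN=(all ⊤) | OUT={e:2; rest ⊤}
  B1: | IN={e:2; rest ⊤} | OUT={a:1, d:1, e:2, f:0; rest ⊤}
  B2: | IN={d:1, f:0; rest ⊤} | OUT={d:1, e:1, f:0; rest ⊤}
  B3: | IN={d:1, e:1, f:0; rest ⊤} | OUT={a:0, c:3, d:1, e:1, f:0; rest ⊤}
  B4: | IN=(all ⊤) | OUT={b:1; rest ⊤}

Merge at B2: IN[B2] = OUT[B1] ⊔ OUT[B3] = {a: ⊤, b: ⊤, c: ⊤, d: 1, e: ⊤, f: 0}
Applying B2's transfer function to that IN value gives OUT[B2] (row B2 above).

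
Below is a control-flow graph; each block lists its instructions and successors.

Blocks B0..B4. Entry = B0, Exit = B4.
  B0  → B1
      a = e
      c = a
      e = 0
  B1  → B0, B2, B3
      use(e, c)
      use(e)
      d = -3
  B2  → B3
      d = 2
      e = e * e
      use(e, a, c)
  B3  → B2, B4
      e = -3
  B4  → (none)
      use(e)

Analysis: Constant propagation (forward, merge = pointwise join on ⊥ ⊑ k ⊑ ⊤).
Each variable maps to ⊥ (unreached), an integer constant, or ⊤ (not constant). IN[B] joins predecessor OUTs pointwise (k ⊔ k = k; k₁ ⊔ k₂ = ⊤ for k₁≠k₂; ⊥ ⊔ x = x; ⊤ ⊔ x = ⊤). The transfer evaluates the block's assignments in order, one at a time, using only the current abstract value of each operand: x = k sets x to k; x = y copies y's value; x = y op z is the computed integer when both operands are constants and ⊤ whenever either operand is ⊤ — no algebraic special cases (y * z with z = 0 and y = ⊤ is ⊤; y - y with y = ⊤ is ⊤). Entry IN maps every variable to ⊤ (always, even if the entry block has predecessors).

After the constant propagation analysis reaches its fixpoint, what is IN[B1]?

Per-block solution:
  B0:  IN=(all ⊤)  OUT={e:0; rest ⊤}
  B1:  IN={e:0; rest ⊤}  OUT={d:-3, e:0; rest ⊤}
  B2:  IN=(all ⊤)  OUT={d:2; rest ⊤}
  B3:  IN=(all ⊤)  OUT={e:-3; rest ⊤}
  B4:  IN={e:-3; rest ⊤}  OUT={e:-3; rest ⊤}

Merge at B1: IN[B1] = OUT[B0] = {a: ⊤, b: ⊤, c: ⊤, d: ⊤, e: 0, f: ⊤}

Answer: {a: ⊤, b: ⊤, c: ⊤, d: ⊤, e: 0, f: ⊤}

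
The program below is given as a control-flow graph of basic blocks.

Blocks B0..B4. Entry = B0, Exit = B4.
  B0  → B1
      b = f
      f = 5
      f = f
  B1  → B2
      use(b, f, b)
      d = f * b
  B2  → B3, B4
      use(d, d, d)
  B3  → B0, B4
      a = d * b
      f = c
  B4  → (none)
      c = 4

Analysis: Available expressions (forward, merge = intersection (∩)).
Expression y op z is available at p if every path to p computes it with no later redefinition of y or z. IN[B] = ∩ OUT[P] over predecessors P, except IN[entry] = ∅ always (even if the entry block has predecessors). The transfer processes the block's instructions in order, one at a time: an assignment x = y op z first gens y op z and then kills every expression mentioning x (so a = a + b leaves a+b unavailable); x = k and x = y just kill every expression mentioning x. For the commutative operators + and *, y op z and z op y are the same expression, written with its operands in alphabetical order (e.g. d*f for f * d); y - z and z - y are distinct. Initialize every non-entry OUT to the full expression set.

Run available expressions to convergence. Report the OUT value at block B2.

Converged values:
  B0: | IN={} | OUT={}
  B1: | IN={} | OUT={b*f}
  B2: | IN={b*f} | OUT={b*f}
  B3: | IN={b*f} | OUT={b*d}
  B4: | IN={} | OUT={}

Merge at B2: IN[B2] = OUT[B1] = {b*f}
Applying B2's transfer function to that IN value gives OUT[B2] (row B2 above).

Answer: {b*f}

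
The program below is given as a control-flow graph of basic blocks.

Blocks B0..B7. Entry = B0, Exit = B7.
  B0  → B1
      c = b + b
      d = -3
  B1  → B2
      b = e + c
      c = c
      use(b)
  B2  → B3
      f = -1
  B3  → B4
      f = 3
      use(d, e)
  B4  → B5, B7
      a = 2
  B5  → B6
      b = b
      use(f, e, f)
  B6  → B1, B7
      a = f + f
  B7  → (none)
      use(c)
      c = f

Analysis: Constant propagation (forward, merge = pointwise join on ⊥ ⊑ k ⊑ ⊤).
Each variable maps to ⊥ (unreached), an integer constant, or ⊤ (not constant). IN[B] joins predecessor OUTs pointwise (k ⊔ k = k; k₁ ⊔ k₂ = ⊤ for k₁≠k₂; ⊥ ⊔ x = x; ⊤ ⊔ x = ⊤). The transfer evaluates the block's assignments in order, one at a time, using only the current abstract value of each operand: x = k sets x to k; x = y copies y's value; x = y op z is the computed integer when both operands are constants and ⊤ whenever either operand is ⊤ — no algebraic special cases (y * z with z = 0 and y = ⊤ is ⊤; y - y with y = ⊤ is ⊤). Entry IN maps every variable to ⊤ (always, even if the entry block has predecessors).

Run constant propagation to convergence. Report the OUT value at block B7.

Answer: {a: ⊤, b: ⊤, c: 3, d: -3, e: ⊤, f: 3}

Trace:
Per-block solution:
  B0:  IN=(all ⊤)  OUT={d:-3; rest ⊤}
  B1:  IN={d:-3; rest ⊤}  OUT={d:-3; rest ⊤}
  B2:  IN={d:-3; rest ⊤}  OUT={d:-3, f:-1; rest ⊤}
  B3:  IN={d:-3, f:-1; rest ⊤}  OUT={d:-3, f:3; rest ⊤}
  B4:  IN={d:-3, f:3; rest ⊤}  OUT={a:2, d:-3, f:3; rest ⊤}
  B5:  IN={a:2, d:-3, f:3; rest ⊤}  OUT={a:2, d:-3, f:3; rest ⊤}
  B6:  IN={a:2, d:-3, f:3; rest ⊤}  OUT={a:6, d:-3, f:3; rest ⊤}
  B7:  IN={d:-3, f:3; rest ⊤}  OUT={c:3, d:-3, f:3; rest ⊤}

Merge at B7: IN[B7] = OUT[B4] ⊔ OUT[B6] = {a: ⊤, b: ⊤, c: ⊤, d: -3, e: ⊤, f: 3}
Applying B7's transfer function to that IN value gives OUT[B7] (row B7 above).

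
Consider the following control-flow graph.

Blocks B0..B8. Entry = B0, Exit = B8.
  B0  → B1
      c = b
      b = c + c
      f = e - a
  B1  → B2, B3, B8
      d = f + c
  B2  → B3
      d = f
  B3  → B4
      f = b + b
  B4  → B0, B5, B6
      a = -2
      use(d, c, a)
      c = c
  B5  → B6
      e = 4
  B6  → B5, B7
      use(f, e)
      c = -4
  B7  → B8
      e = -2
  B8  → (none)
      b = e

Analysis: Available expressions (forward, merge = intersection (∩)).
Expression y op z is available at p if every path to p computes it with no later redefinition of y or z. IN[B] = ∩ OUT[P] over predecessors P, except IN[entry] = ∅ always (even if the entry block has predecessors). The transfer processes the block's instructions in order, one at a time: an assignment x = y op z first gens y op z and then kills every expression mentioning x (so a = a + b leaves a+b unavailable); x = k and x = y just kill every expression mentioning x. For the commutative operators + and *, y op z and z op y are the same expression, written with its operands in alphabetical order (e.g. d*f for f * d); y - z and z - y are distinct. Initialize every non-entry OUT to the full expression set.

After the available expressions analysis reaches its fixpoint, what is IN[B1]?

Fixpoint table:
  B0: | IN={} | OUT={c+c, e-a}
  B1: | IN={c+c, e-a} | OUT={c+c, c+f, e-a}
  B2: | IN={c+c, c+f, e-a} | OUT={c+c, c+f, e-a}
  B3: | IN={c+c, c+f, e-a} | OUT={b+b, c+c, e-a}
  B4: | IN={b+b, c+c, e-a} | OUT={b+b}
  B5: | IN={b+b} | OUT={b+b}
  B6: | IN={b+b} | OUT={b+b}
  B7: | IN={b+b} | OUT={b+b}
  B8: | IN={} | OUT={}

Merge at B1: IN[B1] = OUT[B0] = {c+c, e-a}

Answer: {c+c, e-a}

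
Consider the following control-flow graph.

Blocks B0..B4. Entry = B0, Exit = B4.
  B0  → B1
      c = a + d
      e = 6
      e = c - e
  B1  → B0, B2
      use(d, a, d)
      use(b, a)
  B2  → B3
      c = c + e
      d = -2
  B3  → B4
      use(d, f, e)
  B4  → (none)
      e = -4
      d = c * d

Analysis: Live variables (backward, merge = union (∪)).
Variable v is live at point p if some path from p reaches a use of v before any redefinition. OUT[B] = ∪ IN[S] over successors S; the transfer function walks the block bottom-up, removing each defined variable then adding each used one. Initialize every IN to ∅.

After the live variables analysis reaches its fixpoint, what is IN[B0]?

Answer: {a, b, d, f}

Trace:
Per-block solution:
  B0: | IN={a, b, d, f} | OUT={a, b, c, d, e, f}
  B1: | IN={a, b, c, d, e, f} | OUT={a, b, c, d, e, f}
  B2: | IN={c, e, f} | OUT={c, d, e, f}
  B3: | IN={c, d, e, f} | OUT={c, d}
  B4: | IN={c, d} | OUT={}

Merge at B0: OUT[B0] = IN[B1] = {a, b, c, d, e, f}
Applying B0's transfer function to that OUT value gives IN[B0] (row B0 above).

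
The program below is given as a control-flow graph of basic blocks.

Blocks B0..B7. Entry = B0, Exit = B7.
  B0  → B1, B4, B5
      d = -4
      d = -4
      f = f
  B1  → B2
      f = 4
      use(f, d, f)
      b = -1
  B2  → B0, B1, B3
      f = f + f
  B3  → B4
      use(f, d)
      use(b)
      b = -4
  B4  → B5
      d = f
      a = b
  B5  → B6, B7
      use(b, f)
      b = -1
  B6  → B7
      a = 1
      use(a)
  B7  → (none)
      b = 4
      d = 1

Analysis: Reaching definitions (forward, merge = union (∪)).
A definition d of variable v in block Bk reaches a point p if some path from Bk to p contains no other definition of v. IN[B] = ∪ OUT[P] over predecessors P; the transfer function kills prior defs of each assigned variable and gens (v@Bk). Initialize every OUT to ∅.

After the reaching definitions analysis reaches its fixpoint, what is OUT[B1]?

Converged values:
  B0:   IN={b@B1, d@B0, f@B2}   OUT={b@B1, d@B0, f@B0}
  B1:   IN={b@B1, d@B0, f@B0, f@B2}   OUT={b@B1, d@B0, f@B1}
  B2:   IN={b@B1, d@B0, f@B1}   OUT={b@B1, d@B0, f@B2}
  B3:   IN={b@B1, d@B0, f@B2}   OUT={b@B3, d@B0, f@B2}
  B4:   IN={b@B1, b@B3, d@B0, f@B0, f@B2}   OUT={a@B4, b@B1, b@B3, d@B4, f@B0, f@B2}
  B5:   IN={a@B4, b@B1, b@B3, d@B0, d@B4, f@B0, f@B2}   OUT={a@B4, b@B5, d@B0, d@B4, f@B0, f@B2}
  B6:   IN={a@B4, b@B5, d@B0, d@B4, f@B0, f@B2}   OUT={a@B6, b@B5, d@B0, d@B4, f@B0, f@B2}
  B7:   IN={a@B4, a@B6, b@B5, d@B0, d@B4, f@B0, f@B2}   OUT={a@B4, a@B6, b@B7, d@B7, f@B0, f@B2}

Merge at B1: IN[B1] = OUT[B0] ⊔ OUT[B2] = {b@B1, d@B0, f@B0, f@B2}
Applying B1's transfer function to that IN value gives OUT[B1] (row B1 above).

Answer: {b@B1, d@B0, f@B1}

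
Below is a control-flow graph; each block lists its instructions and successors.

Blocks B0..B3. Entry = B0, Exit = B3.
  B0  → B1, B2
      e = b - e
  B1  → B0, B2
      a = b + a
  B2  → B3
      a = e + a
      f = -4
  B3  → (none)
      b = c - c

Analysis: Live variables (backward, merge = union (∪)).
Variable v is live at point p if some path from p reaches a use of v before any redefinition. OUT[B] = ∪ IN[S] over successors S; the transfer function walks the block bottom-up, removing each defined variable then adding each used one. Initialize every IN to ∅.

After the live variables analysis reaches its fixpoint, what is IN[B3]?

Fixpoint table:
  B0:  IN={a, b, c, e}  OUT={a, b, c, e}
  B1:  IN={a, b, c, e}  OUT={a, b, c, e}
  B2:  IN={a, c, e}  OUT={c}
  B3:  IN={c}  OUT={}

B3 is the boundary node: OUT[B3] = {}
Applying B3's transfer function to that OUT value gives IN[B3] (row B3 above).

Answer: {c}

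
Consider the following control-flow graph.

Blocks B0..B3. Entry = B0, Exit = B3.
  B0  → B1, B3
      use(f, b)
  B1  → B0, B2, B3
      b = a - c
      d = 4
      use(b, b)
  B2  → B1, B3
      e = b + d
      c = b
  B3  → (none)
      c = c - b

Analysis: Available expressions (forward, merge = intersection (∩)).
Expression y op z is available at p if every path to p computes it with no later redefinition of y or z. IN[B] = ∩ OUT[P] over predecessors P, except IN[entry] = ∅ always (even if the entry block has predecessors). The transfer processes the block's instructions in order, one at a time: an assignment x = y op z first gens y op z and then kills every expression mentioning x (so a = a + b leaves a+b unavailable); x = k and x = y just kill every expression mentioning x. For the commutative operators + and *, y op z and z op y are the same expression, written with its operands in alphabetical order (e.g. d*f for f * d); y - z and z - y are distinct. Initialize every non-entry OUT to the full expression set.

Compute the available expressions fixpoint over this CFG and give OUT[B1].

Answer: {a-c}

Derivation:
Fixpoint table:
  B0:  IN={}  OUT={}
  B1:  IN={}  OUT={a-c}
  B2:  IN={a-c}  OUT={b+d}
  B3:  IN={}  OUT={}

Merge at B1: IN[B1] = OUT[B0] ∩ OUT[B2] = {}
Applying B1's transfer function to that IN value gives OUT[B1] (row B1 above).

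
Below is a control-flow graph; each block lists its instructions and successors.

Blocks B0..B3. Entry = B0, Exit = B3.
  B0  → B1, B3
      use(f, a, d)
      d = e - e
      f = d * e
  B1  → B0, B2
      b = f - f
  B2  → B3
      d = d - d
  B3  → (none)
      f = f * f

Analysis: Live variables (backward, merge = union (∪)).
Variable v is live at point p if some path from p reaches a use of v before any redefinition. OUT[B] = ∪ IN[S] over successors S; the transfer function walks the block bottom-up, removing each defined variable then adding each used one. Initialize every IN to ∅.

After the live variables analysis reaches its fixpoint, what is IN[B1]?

Answer: {a, d, e, f}

Derivation:
Converged values:
  B0:  IN={a, d, e, f}  OUT={a, d, e, f}
  B1:  IN={a, d, e, f}  OUT={a, d, e, f}
  B2:  IN={d, f}  OUT={f}
  B3:  IN={f}  OUT={}

Merge at B1: OUT[B1] = IN[B0] ⊔ IN[B2] = {a, d, e, f}
Applying B1's transfer function to that OUT value gives IN[B1] (row B1 above).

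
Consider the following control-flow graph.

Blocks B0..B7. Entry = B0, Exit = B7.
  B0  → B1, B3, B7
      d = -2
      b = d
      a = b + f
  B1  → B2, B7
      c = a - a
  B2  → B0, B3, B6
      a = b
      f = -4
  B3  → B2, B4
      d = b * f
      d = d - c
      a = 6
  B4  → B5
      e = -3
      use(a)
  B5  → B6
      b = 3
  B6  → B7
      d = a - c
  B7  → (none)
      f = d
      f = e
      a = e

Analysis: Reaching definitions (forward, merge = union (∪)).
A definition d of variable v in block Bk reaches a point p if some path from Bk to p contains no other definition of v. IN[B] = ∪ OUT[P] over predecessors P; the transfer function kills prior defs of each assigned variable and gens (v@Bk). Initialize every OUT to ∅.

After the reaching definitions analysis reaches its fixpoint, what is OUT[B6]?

Converged values:
  B0:  IN={a@B2, b@B0, c@B1, d@B0, d@B3, f@B2}  OUT={a@B0, b@B0, c@B1, d@B0, f@B2}
  B1:  IN={a@B0, b@B0, c@B1, d@B0, f@B2}  OUT={a@B0, b@B0, c@B1, d@B0, f@B2}
  B2:  IN={a@B0, a@B3, b@B0, c@B1, d@B0, d@B3, f@B2}  OUT={a@B2, b@B0, c@B1, d@B0, d@B3, f@B2}
  B3:  IN={a@B0, a@B2, b@B0, c@B1, d@B0, d@B3, f@B2}  OUT={a@B3, b@B0, c@B1, d@B3, f@B2}
  B4:  IN={a@B3, b@B0, c@B1, d@B3, f@B2}  OUT={a@B3, b@B0, c@B1, d@B3, e@B4, f@B2}
  B5:  IN={a@B3, b@B0, c@B1, d@B3, e@B4, f@B2}  OUT={a@B3, b@B5, c@B1, d@B3, e@B4, f@B2}
  B6:  IN={a@B2, a@B3, b@B0, b@B5, c@B1, d@B0, d@B3, e@B4, f@B2}  OUT={a@B2, a@B3, b@B0, b@B5, c@B1, d@B6, e@B4, f@B2}
  B7:  IN={a@B0, a@B2, a@B3, b@B0, b@B5, c@B1, d@B0, d@B6, e@B4, f@B2}  OUT={a@B7, b@B0, b@B5, c@B1, d@B0, d@B6, e@B4, f@B7}

Merge at B6: IN[B6] = OUT[B2] ⊔ OUT[B5] = {a@B2, a@B3, b@B0, b@B5, c@B1, d@B0, d@B3, e@B4, f@B2}
Applying B6's transfer function to that IN value gives OUT[B6] (row B6 above).

Answer: {a@B2, a@B3, b@B0, b@B5, c@B1, d@B6, e@B4, f@B2}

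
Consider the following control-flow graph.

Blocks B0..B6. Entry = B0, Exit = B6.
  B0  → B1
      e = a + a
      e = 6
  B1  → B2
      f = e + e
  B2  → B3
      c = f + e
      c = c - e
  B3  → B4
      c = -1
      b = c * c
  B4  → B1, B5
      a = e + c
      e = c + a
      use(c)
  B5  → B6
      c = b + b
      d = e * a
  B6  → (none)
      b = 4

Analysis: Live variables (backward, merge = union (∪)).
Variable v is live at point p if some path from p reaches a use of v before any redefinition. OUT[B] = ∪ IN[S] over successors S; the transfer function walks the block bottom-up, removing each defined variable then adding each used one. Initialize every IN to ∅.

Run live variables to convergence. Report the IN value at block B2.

Answer: {e, f}

Trace:
Fixpoint table:
  B0: | IN={a} | OUT={e}
  B1: | IN={e} | OUT={e, f}
  B2: | IN={e, f} | OUT={e}
  B3: | IN={e} | OUT={b, c, e}
  B4: | IN={b, c, e} | OUT={a, b, e}
  B5: | IN={a, b, e} | OUT={}
  B6: | IN={} | OUT={}

Merge at B2: OUT[B2] = IN[B3] = {e}
Applying B2's transfer function to that OUT value gives IN[B2] (row B2 above).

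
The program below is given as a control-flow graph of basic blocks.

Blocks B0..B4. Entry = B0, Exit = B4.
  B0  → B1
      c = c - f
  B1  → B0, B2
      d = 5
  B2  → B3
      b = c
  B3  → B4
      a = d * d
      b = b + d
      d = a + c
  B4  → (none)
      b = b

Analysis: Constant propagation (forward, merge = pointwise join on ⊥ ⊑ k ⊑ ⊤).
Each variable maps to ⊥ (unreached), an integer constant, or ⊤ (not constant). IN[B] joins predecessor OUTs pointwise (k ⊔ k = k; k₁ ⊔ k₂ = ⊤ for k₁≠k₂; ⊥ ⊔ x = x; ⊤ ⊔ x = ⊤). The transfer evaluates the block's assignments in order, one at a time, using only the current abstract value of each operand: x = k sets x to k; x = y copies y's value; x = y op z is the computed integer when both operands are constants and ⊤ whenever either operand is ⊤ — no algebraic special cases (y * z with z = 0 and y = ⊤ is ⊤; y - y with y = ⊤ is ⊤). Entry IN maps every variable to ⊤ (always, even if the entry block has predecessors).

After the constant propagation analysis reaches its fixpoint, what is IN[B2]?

Answer: {a: ⊤, b: ⊤, c: ⊤, d: 5, e: ⊤, f: ⊤}

Working:
Converged values:
  B0: | IN=(all ⊤) | OUT=(all ⊤)
  B1: | IN=(all ⊤) | OUT={d:5; rest ⊤}
  B2: | IN={d:5; rest ⊤} | OUT={d:5; rest ⊤}
  B3: | IN={d:5; rest ⊤} | OUT={a:25; rest ⊤}
  B4: | IN={a:25; rest ⊤} | OUT={a:25; rest ⊤}

Merge at B2: IN[B2] = OUT[B1] = {a: ⊤, b: ⊤, c: ⊤, d: 5, e: ⊤, f: ⊤}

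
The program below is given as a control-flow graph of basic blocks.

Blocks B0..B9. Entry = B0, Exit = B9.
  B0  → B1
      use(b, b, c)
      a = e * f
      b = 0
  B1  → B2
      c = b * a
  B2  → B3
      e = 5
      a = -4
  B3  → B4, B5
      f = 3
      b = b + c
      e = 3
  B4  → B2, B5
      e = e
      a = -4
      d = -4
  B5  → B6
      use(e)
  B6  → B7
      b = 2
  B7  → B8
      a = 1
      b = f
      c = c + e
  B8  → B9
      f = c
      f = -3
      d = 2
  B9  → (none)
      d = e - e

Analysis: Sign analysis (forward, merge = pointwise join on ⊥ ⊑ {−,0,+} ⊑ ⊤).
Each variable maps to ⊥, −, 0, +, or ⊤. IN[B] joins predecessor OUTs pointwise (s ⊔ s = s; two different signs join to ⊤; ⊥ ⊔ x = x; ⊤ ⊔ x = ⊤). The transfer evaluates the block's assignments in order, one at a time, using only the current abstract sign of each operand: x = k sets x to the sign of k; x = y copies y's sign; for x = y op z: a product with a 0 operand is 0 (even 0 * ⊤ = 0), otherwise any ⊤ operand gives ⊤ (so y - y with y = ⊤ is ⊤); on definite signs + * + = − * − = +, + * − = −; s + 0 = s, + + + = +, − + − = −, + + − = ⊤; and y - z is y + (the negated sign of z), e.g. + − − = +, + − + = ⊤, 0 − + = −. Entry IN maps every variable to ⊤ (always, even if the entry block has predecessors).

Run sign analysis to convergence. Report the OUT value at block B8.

Per-block solution:
  B0: | IN=(all ⊤) | OUT={b:0; rest ⊤}
  B1: | IN={b:0; rest ⊤} | OUT={b:0, c:0; rest ⊤}
  B2: | IN={b:0, c:0; rest ⊤} | OUT={a:-, b:0, c:0, e:+; rest ⊤}
  B3: | IN={a:-, b:0, c:0, e:+; rest ⊤} | OUT={a:-, b:0, c:0, e:+, f:+; rest ⊤}
  B4: | IN={a:-, b:0, c:0, e:+, f:+; rest ⊤} | OUT={a:-, b:0, c:0, d:-, e:+, f:+; rest ⊤}
  B5: | IN={a:-, b:0, c:0, e:+, f:+; rest ⊤} | OUT={a:-, b:0, c:0, e:+, f:+; rest ⊤}
  B6: | IN={a:-, b:0, c:0, e:+, f:+; rest ⊤} | OUT={a:-, b:+, c:0, e:+, f:+; rest ⊤}
  B7: | IN={a:-, b:+, c:0, e:+, f:+; rest ⊤} | OUT={a:+, b:+, c:+, e:+, f:+; rest ⊤}
  B8: | IN={a:+, b:+, c:+, e:+, f:+; rest ⊤} | OUT={a:+, b:+, c:+, d:+, e:+, f:-; rest ⊤}
  B9: | IN={a:+, b:+, c:+, d:+, e:+, f:-; rest ⊤} | OUT={a:+, b:+, c:+, e:+, f:-; rest ⊤}

Merge at B8: IN[B8] = OUT[B7] = {a: +, b: +, c: +, d: ⊤, e: +, f: +}
Applying B8's transfer function to that IN value gives OUT[B8] (row B8 above).

Answer: {a: +, b: +, c: +, d: +, e: +, f: -}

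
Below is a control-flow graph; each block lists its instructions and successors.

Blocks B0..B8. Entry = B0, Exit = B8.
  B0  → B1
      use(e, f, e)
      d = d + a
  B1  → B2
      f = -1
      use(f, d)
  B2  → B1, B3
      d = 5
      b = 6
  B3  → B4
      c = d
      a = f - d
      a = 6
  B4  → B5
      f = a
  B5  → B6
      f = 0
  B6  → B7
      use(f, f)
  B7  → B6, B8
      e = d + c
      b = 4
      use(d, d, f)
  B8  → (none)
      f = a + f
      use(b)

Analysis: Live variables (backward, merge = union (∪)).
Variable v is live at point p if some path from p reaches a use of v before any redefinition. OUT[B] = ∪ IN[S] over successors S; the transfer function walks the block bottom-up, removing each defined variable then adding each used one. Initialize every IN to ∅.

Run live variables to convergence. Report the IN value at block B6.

Answer: {a, c, d, f}

Working:
Per-block solution:
  B0: | IN={a, d, e, f} | OUT={d}
  B1: | IN={d} | OUT={f}
  B2: | IN={f} | OUT={d, f}
  B3: | IN={d, f} | OUT={a, c, d}
  B4: | IN={a, c, d} | OUT={a, c, d}
  B5: | IN={a, c, d} | OUT={a, c, d, f}
  B6: | IN={a, c, d, f} | OUT={a, c, d, f}
  B7: | IN={a, c, d, f} | OUT={a, b, c, d, f}
  B8: | IN={a, b, f} | OUT={}

Merge at B6: OUT[B6] = IN[B7] = {a, c, d, f}
Applying B6's transfer function to that OUT value gives IN[B6] (row B6 above).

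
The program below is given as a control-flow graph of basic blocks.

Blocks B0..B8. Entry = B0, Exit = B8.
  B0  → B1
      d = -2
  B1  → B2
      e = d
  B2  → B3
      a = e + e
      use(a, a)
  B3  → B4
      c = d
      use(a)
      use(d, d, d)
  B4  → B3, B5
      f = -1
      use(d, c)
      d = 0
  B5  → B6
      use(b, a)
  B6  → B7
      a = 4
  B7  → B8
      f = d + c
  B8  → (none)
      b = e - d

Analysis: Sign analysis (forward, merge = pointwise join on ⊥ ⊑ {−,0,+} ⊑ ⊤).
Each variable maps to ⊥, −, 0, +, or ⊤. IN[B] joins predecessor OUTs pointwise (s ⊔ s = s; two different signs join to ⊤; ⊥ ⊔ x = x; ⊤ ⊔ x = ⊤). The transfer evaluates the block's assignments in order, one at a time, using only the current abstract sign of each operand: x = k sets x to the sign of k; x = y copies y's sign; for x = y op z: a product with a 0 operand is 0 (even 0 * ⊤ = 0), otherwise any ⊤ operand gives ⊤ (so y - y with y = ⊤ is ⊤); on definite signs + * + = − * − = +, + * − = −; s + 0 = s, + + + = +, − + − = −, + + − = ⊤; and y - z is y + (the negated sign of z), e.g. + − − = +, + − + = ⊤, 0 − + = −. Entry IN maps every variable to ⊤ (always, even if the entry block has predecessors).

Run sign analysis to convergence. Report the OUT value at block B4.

Answer: {a: -, b: ⊤, c: ⊤, d: 0, e: -, f: -}

Working:
Converged values:
  B0: | IN=(all ⊤) | OUT={d:-; rest ⊤}
  B1: | IN={d:-; rest ⊤} | OUT={d:-, e:-; rest ⊤}
  B2: | IN={d:-, e:-; rest ⊤} | OUT={a:-, d:-, e:-; rest ⊤}
  B3: | IN={a:-, e:-; rest ⊤} | OUT={a:-, e:-; rest ⊤}
  B4: | IN={a:-, e:-; rest ⊤} | OUT={a:-, d:0, e:-, f:-; rest ⊤}
  B5: | IN={a:-, d:0, e:-, f:-; rest ⊤} | OUT={a:-, d:0, e:-, f:-; rest ⊤}
  B6: | IN={a:-, d:0, e:-, f:-; rest ⊤} | OUT={a:+, d:0, e:-, f:-; rest ⊤}
  B7: | IN={a:+, d:0, e:-, f:-; rest ⊤} | OUT={a:+, d:0, e:-; rest ⊤}
  B8: | IN={a:+, d:0, e:-; rest ⊤} | OUT={a:+, b:-, d:0, e:-; rest ⊤}

Merge at B4: IN[B4] = OUT[B3] = {a: -, b: ⊤, c: ⊤, d: ⊤, e: -, f: ⊤}
Applying B4's transfer function to that IN value gives OUT[B4] (row B4 above).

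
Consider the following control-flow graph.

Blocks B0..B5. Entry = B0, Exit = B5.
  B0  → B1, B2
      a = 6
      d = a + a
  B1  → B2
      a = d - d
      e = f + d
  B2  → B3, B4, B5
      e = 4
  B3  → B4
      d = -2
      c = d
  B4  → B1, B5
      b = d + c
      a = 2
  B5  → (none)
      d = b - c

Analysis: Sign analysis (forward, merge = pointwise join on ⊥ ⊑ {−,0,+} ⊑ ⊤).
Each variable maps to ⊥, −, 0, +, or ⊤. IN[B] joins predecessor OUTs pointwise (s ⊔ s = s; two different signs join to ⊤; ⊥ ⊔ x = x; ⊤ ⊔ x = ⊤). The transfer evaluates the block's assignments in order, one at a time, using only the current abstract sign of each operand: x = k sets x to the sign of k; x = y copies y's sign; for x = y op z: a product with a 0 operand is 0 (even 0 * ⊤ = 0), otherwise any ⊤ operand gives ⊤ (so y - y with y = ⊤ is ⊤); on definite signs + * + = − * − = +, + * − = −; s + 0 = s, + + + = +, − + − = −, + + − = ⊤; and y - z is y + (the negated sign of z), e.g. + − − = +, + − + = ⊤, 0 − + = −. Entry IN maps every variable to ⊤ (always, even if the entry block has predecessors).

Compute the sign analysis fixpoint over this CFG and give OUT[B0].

Per-block solution:
  B0: | IN=(all ⊤) | OUT={a:+, d:+; rest ⊤}
  B1: | IN={a:+; rest ⊤} | OUT=(all ⊤)
  B2: | IN=(all ⊤) | OUT={e:+; rest ⊤}
  B3: | IN={e:+; rest ⊤} | OUT={c:-, d:-, e:+; rest ⊤}
  B4: | IN={e:+; rest ⊤} | OUT={a:+, e:+; rest ⊤}
  B5: | IN={e:+; rest ⊤} | OUT={e:+; rest ⊤}

B0 is the boundary node: IN[B0] = {a: ⊤, b: ⊤, c: ⊤, d: ⊤, e: ⊤, f: ⊤}
Applying B0's transfer function to that IN value gives OUT[B0] (row B0 above).

Answer: {a: +, b: ⊤, c: ⊤, d: +, e: ⊤, f: ⊤}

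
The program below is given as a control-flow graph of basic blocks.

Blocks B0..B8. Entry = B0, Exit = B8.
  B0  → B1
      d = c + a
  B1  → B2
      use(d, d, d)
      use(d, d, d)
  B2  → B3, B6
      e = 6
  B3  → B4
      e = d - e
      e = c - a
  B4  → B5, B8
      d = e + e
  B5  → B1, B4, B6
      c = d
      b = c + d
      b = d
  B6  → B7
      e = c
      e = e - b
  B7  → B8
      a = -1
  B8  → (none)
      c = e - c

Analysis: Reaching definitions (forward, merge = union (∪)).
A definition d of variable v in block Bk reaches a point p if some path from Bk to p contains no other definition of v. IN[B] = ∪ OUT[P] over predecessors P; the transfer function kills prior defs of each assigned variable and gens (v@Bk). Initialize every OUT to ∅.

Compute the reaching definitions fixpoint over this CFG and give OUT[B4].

Converged values:
  B0:   IN={}   OUT={d@B0}
  B1:   IN={b@B5, c@B5, d@B0, d@B4, e@B3}   OUT={b@B5, c@B5, d@B0, d@B4, e@B3}
  B2:   IN={b@B5, c@B5, d@B0, d@B4, e@B3}   OUT={b@B5, c@B5, d@B0, d@B4, e@B2}
  B3:   IN={b@B5, c@B5, d@B0, d@B4, e@B2}   OUT={b@B5, c@B5, d@B0, d@B4, e@B3}
  B4:   IN={b@B5, c@B5, d@B0, d@B4, e@B3}   OUT={b@B5, c@B5, d@B4, e@B3}
  B5:   IN={b@B5, c@B5, d@B4, e@B3}   OUT={b@B5, c@B5, d@B4, e@B3}
  B6:   IN={b@B5, c@B5, d@B0, d@B4, e@B2, e@B3}   OUT={b@B5, c@B5, d@B0, d@B4, e@B6}
  B7:   IN={b@B5, c@B5, d@B0, d@B4, e@B6}   OUT={a@B7, b@B5, c@B5, d@B0, d@B4, e@B6}
  B8:   IN={a@B7, b@B5, c@B5, d@B0, d@B4, e@B3, e@B6}   OUT={a@B7, b@B5, c@B8, d@B0, d@B4, e@B3, e@B6}

Merge at B4: IN[B4] = OUT[B3] ⊔ OUT[B5] = {b@B5, c@B5, d@B0, d@B4, e@B3}
Applying B4's transfer function to that IN value gives OUT[B4] (row B4 above).

Answer: {b@B5, c@B5, d@B4, e@B3}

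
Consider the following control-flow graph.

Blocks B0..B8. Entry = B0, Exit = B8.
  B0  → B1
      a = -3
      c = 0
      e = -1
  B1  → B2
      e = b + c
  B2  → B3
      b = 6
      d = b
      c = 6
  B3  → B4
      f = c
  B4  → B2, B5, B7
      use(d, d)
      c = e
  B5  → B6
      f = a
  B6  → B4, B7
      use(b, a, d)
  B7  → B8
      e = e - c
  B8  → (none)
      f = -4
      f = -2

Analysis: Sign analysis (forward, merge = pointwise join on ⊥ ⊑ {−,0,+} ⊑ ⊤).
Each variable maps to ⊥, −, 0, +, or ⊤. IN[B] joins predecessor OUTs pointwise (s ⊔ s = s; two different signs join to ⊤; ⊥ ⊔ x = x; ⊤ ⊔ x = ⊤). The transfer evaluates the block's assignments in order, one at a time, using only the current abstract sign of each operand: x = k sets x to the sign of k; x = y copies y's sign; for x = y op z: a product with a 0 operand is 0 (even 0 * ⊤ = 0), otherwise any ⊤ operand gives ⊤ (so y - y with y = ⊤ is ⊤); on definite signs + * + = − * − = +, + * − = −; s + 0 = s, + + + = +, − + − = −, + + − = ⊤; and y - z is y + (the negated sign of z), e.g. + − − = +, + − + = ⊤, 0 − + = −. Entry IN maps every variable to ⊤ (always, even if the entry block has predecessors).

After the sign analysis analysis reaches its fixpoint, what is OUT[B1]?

Fixpoint table:
  B0:  IN=(all ⊤)  OUT={a:-, c:0, e:-; rest ⊤}
  B1:  IN={a:-, c:0, e:-; rest ⊤}  OUT={a:-, c:0; rest ⊤}
  B2:  IN={a:-; rest ⊤}  OUT={a:-, b:+, c:+, d:+; rest ⊤}
  B3:  IN={a:-, b:+, c:+, d:+; rest ⊤}  OUT={a:-, b:+, c:+, d:+, f:+; rest ⊤}
  B4:  IN={a:-, b:+, d:+; rest ⊤}  OUT={a:-, b:+, d:+; rest ⊤}
  B5:  IN={a:-, b:+, d:+; rest ⊤}  OUT={a:-, b:+, d:+, f:-; rest ⊤}
  B6:  IN={a:-, b:+, d:+, f:-; rest ⊤}  OUT={a:-, b:+, d:+, f:-; rest ⊤}
  B7:  IN={a:-, b:+, d:+; rest ⊤}  OUT={a:-, b:+, d:+; rest ⊤}
  B8:  IN={a:-, b:+, d:+; rest ⊤}  OUT={a:-, b:+, d:+, f:-; rest ⊤}

Merge at B1: IN[B1] = OUT[B0] = {a: -, b: ⊤, c: 0, d: ⊤, e: -, f: ⊤}
Applying B1's transfer function to that IN value gives OUT[B1] (row B1 above).

Answer: {a: -, b: ⊤, c: 0, d: ⊤, e: ⊤, f: ⊤}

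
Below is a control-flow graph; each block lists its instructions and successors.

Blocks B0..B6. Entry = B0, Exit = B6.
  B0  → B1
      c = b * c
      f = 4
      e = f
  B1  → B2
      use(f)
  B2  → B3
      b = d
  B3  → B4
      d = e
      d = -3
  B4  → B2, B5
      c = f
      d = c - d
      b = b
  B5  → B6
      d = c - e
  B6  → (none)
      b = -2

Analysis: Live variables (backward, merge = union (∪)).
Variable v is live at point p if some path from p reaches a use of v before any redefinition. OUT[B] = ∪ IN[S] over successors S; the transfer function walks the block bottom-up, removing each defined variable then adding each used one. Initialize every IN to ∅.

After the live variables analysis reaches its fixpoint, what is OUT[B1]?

Answer: {d, e, f}

Derivation:
Converged values:
  B0: | IN={b, c, d} | OUT={d, e, f}
  B1: | IN={d, e, f} | OUT={d, e, f}
  B2: | IN={d, e, f} | OUT={b, e, f}
  B3: | IN={b, e, f} | OUT={b, d, e, f}
  B4: | IN={b, d, e, f} | OUT={c, d, e, f}
  B5: | IN={c, e} | OUT={}
  B6: | IN={} | OUT={}

Merge at B1: OUT[B1] = IN[B2] = {d, e, f}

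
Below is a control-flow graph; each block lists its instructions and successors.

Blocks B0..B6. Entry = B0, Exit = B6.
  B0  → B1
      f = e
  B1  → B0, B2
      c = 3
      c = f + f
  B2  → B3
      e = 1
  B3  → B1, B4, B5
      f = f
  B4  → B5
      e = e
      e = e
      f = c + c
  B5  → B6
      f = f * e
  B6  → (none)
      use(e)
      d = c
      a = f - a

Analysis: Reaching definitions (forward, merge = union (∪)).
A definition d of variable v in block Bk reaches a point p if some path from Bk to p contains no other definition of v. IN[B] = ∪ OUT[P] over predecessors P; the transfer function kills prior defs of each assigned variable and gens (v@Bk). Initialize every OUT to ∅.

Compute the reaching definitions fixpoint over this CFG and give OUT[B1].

Answer: {c@B1, e@B2, f@B0, f@B3}

Derivation:
Converged values:
  B0:  IN={c@B1, e@B2, f@B0, f@B3}  OUT={c@B1, e@B2, f@B0}
  B1:  IN={c@B1, e@B2, f@B0, f@B3}  OUT={c@B1, e@B2, f@B0, f@B3}
  B2:  IN={c@B1, e@B2, f@B0, f@B3}  OUT={c@B1, e@B2, f@B0, f@B3}
  B3:  IN={c@B1, e@B2, f@B0, f@B3}  OUT={c@B1, e@B2, f@B3}
  B4:  IN={c@B1, e@B2, f@B3}  OUT={c@B1, e@B4, f@B4}
  B5:  IN={c@B1, e@B2, e@B4, f@B3, f@B4}  OUT={c@B1, e@B2, e@B4, f@B5}
  B6:  IN={c@B1, e@B2, e@B4, f@B5}  OUT={a@B6, c@B1, d@B6, e@B2, e@B4, f@B5}

Merge at B1: IN[B1] = OUT[B0] ⊔ OUT[B3] = {c@B1, e@B2, f@B0, f@B3}
Applying B1's transfer function to that IN value gives OUT[B1] (row B1 above).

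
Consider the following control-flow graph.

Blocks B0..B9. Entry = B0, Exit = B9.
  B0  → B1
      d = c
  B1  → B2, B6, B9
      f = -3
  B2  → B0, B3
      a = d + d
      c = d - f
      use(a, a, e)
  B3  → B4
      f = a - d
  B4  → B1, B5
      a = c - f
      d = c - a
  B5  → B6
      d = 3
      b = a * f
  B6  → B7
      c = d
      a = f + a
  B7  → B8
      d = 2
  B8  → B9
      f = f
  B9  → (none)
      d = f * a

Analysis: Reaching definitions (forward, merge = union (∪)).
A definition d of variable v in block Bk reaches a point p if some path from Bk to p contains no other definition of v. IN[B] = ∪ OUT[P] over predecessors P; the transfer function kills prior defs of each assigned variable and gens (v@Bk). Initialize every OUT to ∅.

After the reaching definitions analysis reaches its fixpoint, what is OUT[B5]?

Converged values:
  B0:  IN={a@B2, c@B2, d@B0, d@B4, f@B1}  OUT={a@B2, c@B2, d@B0, f@B1}
  B1:  IN={a@B2, a@B4, c@B2, d@B0, d@B4, f@B1, f@B3}  OUT={a@B2, a@B4, c@B2, d@B0, d@B4, f@B1}
  B2:  IN={a@B2, a@B4, c@B2, d@B0, d@B4, f@B1}  OUT={a@B2, c@B2, d@B0, d@B4, f@B1}
  B3:  IN={a@B2, c@B2, d@B0, d@B4, f@B1}  OUT={a@B2, c@B2, d@B0, d@B4, f@B3}
  B4:  IN={a@B2, c@B2, d@B0, d@B4, f@B3}  OUT={a@B4, c@B2, d@B4, f@B3}
  B5:  IN={a@B4, c@B2, d@B4, f@B3}  OUT={a@B4, b@B5, c@B2, d@B5, f@B3}
  B6:  IN={a@B2, a@B4, b@B5, c@B2, d@B0, d@B4, d@B5, f@B1, f@B3}  OUT={a@B6, b@B5, c@B6, d@B0, d@B4, d@B5, f@B1, f@B3}
  B7:  IN={a@B6, b@B5, c@B6, d@B0, d@B4, d@B5, f@B1, f@B3}  OUT={a@B6, b@B5, c@B6, d@B7, f@B1, f@B3}
  B8:  IN={a@B6, b@B5, c@B6, d@B7, f@B1, f@B3}  OUT={a@B6, b@B5, c@B6, d@B7, f@B8}
  B9:  IN={a@B2, a@B4, a@B6, b@B5, c@B2, c@B6, d@B0, d@B4, d@B7, f@B1, f@B8}  OUT={a@B2, a@B4, a@B6, b@B5, c@B2, c@B6, d@B9, f@B1, f@B8}

Merge at B5: IN[B5] = OUT[B4] = {a@B4, c@B2, d@B4, f@B3}
Applying B5's transfer function to that IN value gives OUT[B5] (row B5 above).

Answer: {a@B4, b@B5, c@B2, d@B5, f@B3}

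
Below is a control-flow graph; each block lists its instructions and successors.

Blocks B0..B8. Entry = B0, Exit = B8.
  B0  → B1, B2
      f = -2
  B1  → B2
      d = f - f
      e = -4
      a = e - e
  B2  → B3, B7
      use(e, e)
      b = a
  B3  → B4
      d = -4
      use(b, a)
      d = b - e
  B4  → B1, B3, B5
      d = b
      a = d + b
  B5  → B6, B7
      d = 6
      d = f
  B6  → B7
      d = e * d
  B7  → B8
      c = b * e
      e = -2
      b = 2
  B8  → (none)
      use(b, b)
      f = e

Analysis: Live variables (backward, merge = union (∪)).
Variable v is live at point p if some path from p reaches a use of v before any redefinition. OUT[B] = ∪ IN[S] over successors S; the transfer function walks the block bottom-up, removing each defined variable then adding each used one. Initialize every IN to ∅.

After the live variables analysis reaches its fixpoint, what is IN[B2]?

Answer: {a, e, f}

Trace:
Per-block solution:
  B0:  IN={a, e}  OUT={a, e, f}
  B1:  IN={f}  OUT={a, e, f}
  B2:  IN={a, e, f}  OUT={a, b, e, f}
  B3:  IN={a, b, e, f}  OUT={b, e, f}
  B4:  IN={b, e, f}  OUT={a, b, e, f}
  B5:  IN={b, e, f}  OUT={b, d, e}
  B6:  IN={b, d, e}  OUT={b, e}
  B7:  IN={b, e}  OUT={b, e}
  B8:  IN={b, e}  OUT={}

Merge at B2: OUT[B2] = IN[B3] ⊔ IN[B7] = {a, b, e, f}
Applying B2's transfer function to that OUT value gives IN[B2] (row B2 above).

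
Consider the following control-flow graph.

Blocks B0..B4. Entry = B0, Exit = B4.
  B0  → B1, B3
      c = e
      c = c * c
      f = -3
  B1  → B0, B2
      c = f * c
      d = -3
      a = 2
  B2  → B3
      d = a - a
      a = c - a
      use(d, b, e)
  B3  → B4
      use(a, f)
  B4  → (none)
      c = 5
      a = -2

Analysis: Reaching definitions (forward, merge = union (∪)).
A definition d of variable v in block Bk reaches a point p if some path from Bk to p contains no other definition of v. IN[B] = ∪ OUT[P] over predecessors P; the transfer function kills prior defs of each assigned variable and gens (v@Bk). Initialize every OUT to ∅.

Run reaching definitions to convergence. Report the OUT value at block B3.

Answer: {a@B1, a@B2, c@B0, c@B1, d@B1, d@B2, f@B0}

Trace:
Per-block solution:
  B0:   IN={a@B1, c@B1, d@B1, f@B0}   OUT={a@B1, c@B0, d@B1, f@B0}
  B1:   IN={a@B1, c@B0, d@B1, f@B0}   OUT={a@B1, c@B1, d@B1, f@B0}
  B2:   IN={a@B1, c@B1, d@B1, f@B0}   OUT={a@B2, c@B1, d@B2, f@B0}
  B3:   IN={a@B1, a@B2, c@B0, c@B1, d@B1, d@B2, f@B0}   OUT={a@B1, a@B2, c@B0, c@B1, d@B1, d@B2, f@B0}
  B4:   IN={a@B1, a@B2, c@B0, c@B1, d@B1, d@B2, f@B0}   OUT={a@B4, c@B4, d@B1, d@B2, f@B0}

Merge at B3: IN[B3] = OUT[B0] ⊔ OUT[B2] = {a@B1, a@B2, c@B0, c@B1, d@B1, d@B2, f@B0}
Applying B3's transfer function to that IN value gives OUT[B3] (row B3 above).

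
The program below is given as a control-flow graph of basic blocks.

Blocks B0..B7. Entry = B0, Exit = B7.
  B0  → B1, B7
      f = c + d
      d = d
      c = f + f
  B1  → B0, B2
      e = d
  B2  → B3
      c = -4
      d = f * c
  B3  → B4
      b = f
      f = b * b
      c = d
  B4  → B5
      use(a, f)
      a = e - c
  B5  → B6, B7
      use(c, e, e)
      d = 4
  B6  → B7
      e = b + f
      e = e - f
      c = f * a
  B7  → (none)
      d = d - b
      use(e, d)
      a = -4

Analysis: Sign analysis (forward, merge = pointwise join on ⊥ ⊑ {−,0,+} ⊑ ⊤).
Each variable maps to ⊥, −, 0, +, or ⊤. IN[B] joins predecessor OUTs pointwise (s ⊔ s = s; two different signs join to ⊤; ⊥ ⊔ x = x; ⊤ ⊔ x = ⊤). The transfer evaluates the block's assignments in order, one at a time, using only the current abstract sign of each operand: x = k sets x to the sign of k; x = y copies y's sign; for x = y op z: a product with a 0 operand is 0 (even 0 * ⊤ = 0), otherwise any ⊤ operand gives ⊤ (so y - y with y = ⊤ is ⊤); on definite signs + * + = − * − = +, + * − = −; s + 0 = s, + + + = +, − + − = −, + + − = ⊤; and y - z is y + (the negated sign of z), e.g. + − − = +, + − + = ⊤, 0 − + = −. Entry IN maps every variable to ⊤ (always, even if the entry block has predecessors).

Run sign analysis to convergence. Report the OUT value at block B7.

Converged values:
  B0:   IN=(all ⊤)   OUT=(all ⊤)
  B1:   IN=(all ⊤)   OUT=(all ⊤)
  B2:   IN=(all ⊤)   OUT={c:-; rest ⊤}
  B3:   IN={c:-; rest ⊤}   OUT=(all ⊤)
  B4:   IN=(all ⊤)   OUT=(all ⊤)
  B5:   IN=(all ⊤)   OUT={d:+; rest ⊤}
  B6:   IN={d:+; rest ⊤}   OUT={d:+; rest ⊤}
  B7:   IN=(all ⊤)   OUT={a:-; rest ⊤}

Merge at B7: IN[B7] = OUT[B0] ⊔ OUT[B5] ⊔ OUT[B6] = {a: ⊤, b: ⊤, c: ⊤, d: ⊤, e: ⊤, f: ⊤}
Applying B7's transfer function to that IN value gives OUT[B7] (row B7 above).

Answer: {a: -, b: ⊤, c: ⊤, d: ⊤, e: ⊤, f: ⊤}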